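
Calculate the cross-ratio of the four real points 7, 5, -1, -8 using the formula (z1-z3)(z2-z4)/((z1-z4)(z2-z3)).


Step 1: (z1-z3)(z2-z4) = 8 * 13 = 104
Step 2: (z1-z4)(z2-z3) = 15 * 6 = 90
Step 3: Cross-ratio = 104/90 = 52/45

52/45


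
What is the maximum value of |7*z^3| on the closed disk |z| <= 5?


Step 1: On |z| = 5, |f(z)| = 7 * |z|^3 = 7 * 5^3
Step 2: By maximum modulus principle, maximum is on boundary.
Step 3: Maximum = 7 * 125 = 875

875


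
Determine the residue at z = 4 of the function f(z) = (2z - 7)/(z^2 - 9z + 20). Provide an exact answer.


Step 1: Q(z) = z^2 - 9z + 20 = (z - 4)(z - 5)
Step 2: Q'(z) = 2z - 9
Step 3: Q'(4) = -1, P(4) = 1
Step 4: Res = P(4)/Q'(4) = 1/(-1) = -1

-1


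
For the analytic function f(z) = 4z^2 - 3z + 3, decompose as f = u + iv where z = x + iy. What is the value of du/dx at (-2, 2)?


Step 1: f(z) = 4(x+iy)^2 - 3(x+iy) + 3
Step 2: u = 4(x^2 - y^2) - 3x + 3
Step 3: u_x = 8x - 3
Step 4: At (-2, 2): u_x = -16 - 3 = -19

-19


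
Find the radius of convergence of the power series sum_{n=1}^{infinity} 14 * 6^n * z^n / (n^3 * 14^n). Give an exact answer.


Step 1: General term a_n = 14 * 6^n / (n^3 * 14^n)
Step 2: By the root test, |a_n|^(1/n) = 14^(1/n) * 6 / (n^(3/n) * 14) -> 6/14 as n -> infinity (since 14^(1/n) -> 1 and n^(3/n) -> 1)
Step 3: R = 1/lim|a_n|^(1/n) = 14/6 = 7/3

7/3


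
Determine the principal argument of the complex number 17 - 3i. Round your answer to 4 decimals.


Step 1: z = 17 - 3i
Step 2: arg(z) = atan2(-3, 17)
Step 3: arg(z) = -0.1747

-0.1747


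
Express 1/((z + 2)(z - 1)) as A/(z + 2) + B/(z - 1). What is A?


Step 1: Multiply both sides by (z + 2) and set z = -2
Step 2: A = 1 / (-2 - 1)
Step 3: A = 1 / (-3)
Step 4: A = -1/3

-1/3


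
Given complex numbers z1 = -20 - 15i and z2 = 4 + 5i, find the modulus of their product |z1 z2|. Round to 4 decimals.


Step 1: |z1| = sqrt((-20)^2 + (-15)^2) = sqrt(625)
Step 2: |z2| = sqrt(4^2 + 5^2) = sqrt(41)
Step 3: |z1*z2| = |z1|*|z2| = sqrt(625) * sqrt(41) = sqrt(625 * 41) = sqrt(25625)
Step 4: = 160.0781

160.0781


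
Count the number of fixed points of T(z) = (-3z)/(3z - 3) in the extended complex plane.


Step 1: Fixed points satisfy T(z) = z
Step 2: 3z^2 = 0
Step 3: Discriminant = 0^2 - 4*3*0 = 0
Step 4: Number of fixed points = 1

1


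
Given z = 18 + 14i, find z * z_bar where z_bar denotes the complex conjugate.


Step 1: conj(z) = 18 - 14i
Step 2: z * conj(z) = 18^2 + 14^2
Step 3: = 324 + 196 = 520

520


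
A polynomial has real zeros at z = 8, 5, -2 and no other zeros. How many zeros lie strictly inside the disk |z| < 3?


Step 1: Check each root:
  z = 8: |8| = 8 >= 3
  z = 5: |5| = 5 >= 3
  z = -2: |-2| = 2 < 3
Step 2: Count = 1

1


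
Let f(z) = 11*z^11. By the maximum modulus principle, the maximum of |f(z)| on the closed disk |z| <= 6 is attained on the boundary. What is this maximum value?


Step 1: On |z| = 6, |f(z)| = 11 * |z|^11 = 11 * 6^11
Step 2: By maximum modulus principle, maximum is on boundary.
Step 3: Maximum = 11 * 362797056 = 3990767616

3990767616


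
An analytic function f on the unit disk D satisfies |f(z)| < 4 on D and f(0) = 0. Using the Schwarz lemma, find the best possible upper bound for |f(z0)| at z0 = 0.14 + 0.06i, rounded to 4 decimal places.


Step 1: g = f/4 maps D -> D with g(0) = 0, so by the Schwarz lemma |g(z)| <= |z|, i.e. |f(z)| <= 4|z|; this is sharp (f(z) = 4z).
Step 2: |z0|^2 = 0.14^2 + 0.06^2 = 0.0232
Step 3: |z0| = sqrt(0.0232) = 0.152315
Step 4: Best bound = 4 * |z0| = 4 * 0.152315 = 0.6093

0.6093


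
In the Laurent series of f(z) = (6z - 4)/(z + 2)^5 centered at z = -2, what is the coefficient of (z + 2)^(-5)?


Step 1: Write the numerator in powers of (z + 2): 6z - 4 = 6(z + 2) + (6*(-2) - 4) = 6(z + 2) - 16
Step 2: Divide by (z + 2)^5: f(z) = -16(z + 2)^(-5) + 6(z + 2)^(-4)
Step 3: This finite sum is the Laurent series of f about z = -2.
Step 4: Coefficient of (z + 2)^(-5) = 6*(-2) - 4 = -16

-16


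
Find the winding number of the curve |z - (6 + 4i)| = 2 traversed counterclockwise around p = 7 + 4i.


Step 1: Center c = (6, 4), radius = 2
Step 2: |p - c|^2 = 1^2 + 0^2 = 1
Step 3: r^2 = 4
Step 4: |p-c| < r so winding number = 1

1


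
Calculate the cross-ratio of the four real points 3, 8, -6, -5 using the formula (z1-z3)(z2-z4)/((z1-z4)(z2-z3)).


Step 1: (z1-z3)(z2-z4) = 9 * 13 = 117
Step 2: (z1-z4)(z2-z3) = 8 * 14 = 112
Step 3: Cross-ratio = 117/112 = 117/112

117/112


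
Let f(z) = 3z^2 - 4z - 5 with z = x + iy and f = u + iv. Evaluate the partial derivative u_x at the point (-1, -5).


Step 1: f(z) = 3(x+iy)^2 - 4(x+iy) - 5
Step 2: u = 3(x^2 - y^2) - 4x - 5
Step 3: u_x = 6x - 4
Step 4: At (-1, -5): u_x = -6 - 4 = -10

-10


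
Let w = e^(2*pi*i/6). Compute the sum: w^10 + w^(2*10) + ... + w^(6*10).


Step 1: The sum sum_{j=1}^{n} w^(k*j) equals n if n | k, else 0.
Step 2: Here n = 6, k = 10
Step 3: Does n divide k? 6 | 10 -> False
Step 4: Sum = 0

0


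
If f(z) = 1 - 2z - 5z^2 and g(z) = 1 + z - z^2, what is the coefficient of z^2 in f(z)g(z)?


Step 1: z^2 term in f*g comes from: (1)*(-z^2) + (-2z)*(z) + (-5z^2)*(1)
Step 2: = -1 - 2 - 5
Step 3: = -8

-8


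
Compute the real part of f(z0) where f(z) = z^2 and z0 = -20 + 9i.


Step 1: z0 = -20 + 9i
Step 2: z0^2 = (-20)^2 - 9^2 - 360i
Step 3: real part = 400 - 81 = 319

319


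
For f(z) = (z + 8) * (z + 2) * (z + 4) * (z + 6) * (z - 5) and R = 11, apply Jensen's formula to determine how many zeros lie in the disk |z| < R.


Jensen's formula: (1/2pi)*integral log|f(Re^it)|dt = log|f(0)| + sum_{|a_k|<R} log(R/|a_k|)
Step 1: f(0) = 8 * 2 * 4 * 6 * (-5) = -1920
Step 2: log|f(0)| = log|-8| + log|-2| + log|-4| + log|-6| + log|5| = 7.5601
Step 3: Zeros inside |z| < 11: -8, -2, -4, -6, 5
Step 4: Jensen sum = log(11/8) + log(11/2) + log(11/4) + log(11/6) + log(11/5) = 4.4294
Step 5: n(R) = number of terms in the Jensen sum = count of zeros inside |z| < 11 = 5

5


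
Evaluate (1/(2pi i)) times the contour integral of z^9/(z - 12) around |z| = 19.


Step 1: f(z) = z^9, a = 12 is inside |z| = 19
Step 2: By Cauchy integral formula: (1/(2pi*i)) * integral = f(a)
Step 3: f(12) = 12^9 = 5159780352

5159780352


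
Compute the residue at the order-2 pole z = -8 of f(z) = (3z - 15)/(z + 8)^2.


Step 1: Pole of order 2 at z = -8
Step 2: Res = lim d/dz [(z + 8)^2 * f(z)] as z -> -8
Step 3: (z + 8)^2 * f(z) = 3z - 15
Step 4: d/dz[3z - 15] = 3

3


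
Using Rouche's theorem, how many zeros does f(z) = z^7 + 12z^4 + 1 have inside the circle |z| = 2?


Step 1: On |z| = 2 the three terms have sizes |z^7| = 2^7 = 128, |12z^4| = 12*2^4 = 192, |1| = 1
Step 2: The dominant term is g(z) = 12z^4; let h(z) = z^7 + 1 so f = g + h
Step 3: On |z| = 2: |g| = 192 and |h| <= 128 + 1 = 129
Step 4: Since 192 > 129, |h| < |g| on |z| = 2, so by Rouche f has the same number of zeros as g inside |z| < 2
Step 5: g(z) = 12z^4 has 4 zeros (at the origin, multiplicity 4) inside |z| < 2. Answer = 4

4


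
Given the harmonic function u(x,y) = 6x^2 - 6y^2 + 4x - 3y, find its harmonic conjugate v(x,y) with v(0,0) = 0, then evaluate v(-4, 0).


Step 1: v_x = -u_y = 12y + 3
Step 2: v_y = u_x = 12x + 4
Step 3: v = 12xy + 3x + 4y + C
Step 4: v(0,0) = 0 => C = 0
Step 5: v(-4, 0) = -12

-12


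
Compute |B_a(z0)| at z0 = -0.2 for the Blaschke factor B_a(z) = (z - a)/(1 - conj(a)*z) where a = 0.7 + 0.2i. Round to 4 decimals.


Step 1: Numerator z0 - a = -0.2 - (0.7 + 0.2i) = -0.9 - 0.2i
Step 2: Denominator 1 - conj(a)*z0 = 1 - (0.7 - 0.2i)*(-0.2) = 1.14 - 0.04i
Step 3: |z0 - a|^2 = (-0.9)^2 + (-0.2)^2 = 0.85; |1 - conj(a)*z0|^2 = 1.14^2 + (-0.04)^2 = 1.3012
Step 4: |B_a(-0.2)| = sqrt(0.85 / 1.3012) = sqrt(0.653243)
Step 5: = 0.8082

0.8082


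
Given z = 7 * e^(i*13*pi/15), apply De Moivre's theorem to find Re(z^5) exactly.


Step 1: By De Moivre's theorem, z^5 = 7^5 * e^(i*5*13*pi/15) = 16807 * (cos(13*pi/3) + i*sin(13*pi/3))
Step 2: |z|^5 = 7^5 = 16807
Step 3: Reduce the angle mod 2*pi: 13*pi/3 - 4*pi = pi/3
Step 4: cos(pi/3) = 1/2
Step 5: Re(z^5) = 16807 * 1/2 = 16807/2

16807/2


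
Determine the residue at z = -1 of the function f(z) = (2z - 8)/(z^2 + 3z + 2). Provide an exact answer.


Step 1: Q(z) = z^2 + 3z + 2 = (z + 1)(z + 2)
Step 2: Q'(z) = 2z + 3
Step 3: Q'(-1) = 1, P(-1) = -10
Step 4: Res = P(-1)/Q'(-1) = -10/1 = -10

-10


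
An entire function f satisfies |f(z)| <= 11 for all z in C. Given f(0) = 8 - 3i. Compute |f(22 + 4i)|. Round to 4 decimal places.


Step 1: By Liouville's theorem, a bounded entire function is constant.
Step 2: f(z) = f(0) = 8 - 3i for all z.
Step 3: |f(w)| = |8 - 3i| = sqrt(64 + 9)
Step 4: = 8.544

8.544


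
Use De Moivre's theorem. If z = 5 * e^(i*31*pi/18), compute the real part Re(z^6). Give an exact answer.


Step 1: By De Moivre's theorem, z^6 = 5^6 * e^(i*6*31*pi/18) = 15625 * (cos(31*pi/3) + i*sin(31*pi/3))
Step 2: |z|^6 = 5^6 = 15625
Step 3: Reduce the angle mod 2*pi: 31*pi/3 - 10*pi = pi/3
Step 4: cos(pi/3) = 1/2
Step 5: Re(z^6) = 15625 * 1/2 = 15625/2

15625/2


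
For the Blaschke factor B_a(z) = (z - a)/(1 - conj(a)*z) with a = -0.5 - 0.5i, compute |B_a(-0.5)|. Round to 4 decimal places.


Step 1: Numerator z0 - a = -0.5 - (-0.5 - 0.5i) = 0 + 0.5i
Step 2: Denominator 1 - conj(a)*z0 = 1 - (-0.5 + 0.5i)*(-0.5) = 0.75 + 0.25i
Step 3: |z0 - a|^2 = 0^2 + 0.5^2 = 0.25; |1 - conj(a)*z0|^2 = 0.75^2 + 0.25^2 = 0.625
Step 4: |B_a(-0.5)| = sqrt(0.25 / 0.625) = sqrt(0.4)
Step 5: = 0.6325

0.6325


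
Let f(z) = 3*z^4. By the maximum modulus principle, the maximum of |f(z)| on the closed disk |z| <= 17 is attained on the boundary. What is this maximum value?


Step 1: On |z| = 17, |f(z)| = 3 * |z|^4 = 3 * 17^4
Step 2: By maximum modulus principle, maximum is on boundary.
Step 3: Maximum = 3 * 83521 = 250563

250563


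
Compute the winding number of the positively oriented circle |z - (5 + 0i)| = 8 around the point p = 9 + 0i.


Step 1: Center c = (5, 0), radius = 8
Step 2: |p - c|^2 = 4^2 + 0^2 = 16
Step 3: r^2 = 64
Step 4: |p-c| < r so winding number = 1

1


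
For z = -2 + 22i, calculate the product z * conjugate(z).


Step 1: conj(z) = -2 - 22i
Step 2: z * conj(z) = (-2)^2 + 22^2
Step 3: = 4 + 484 = 488

488


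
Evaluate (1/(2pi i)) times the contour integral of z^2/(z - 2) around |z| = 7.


Step 1: f(z) = z^2, a = 2 is inside |z| = 7
Step 2: By Cauchy integral formula: (1/(2pi*i)) * integral = f(a)
Step 3: f(2) = 2^2 = 4

4


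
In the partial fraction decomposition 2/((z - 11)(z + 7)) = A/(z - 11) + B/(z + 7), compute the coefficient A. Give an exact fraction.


Step 1: Multiply both sides by (z - 11) and set z = 11
Step 2: A = 2 / (11 + 7)
Step 3: A = 2 / 18
Step 4: A = 1/9

1/9


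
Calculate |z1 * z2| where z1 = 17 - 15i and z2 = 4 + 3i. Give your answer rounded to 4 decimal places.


Step 1: |z1| = sqrt(17^2 + (-15)^2) = sqrt(514)
Step 2: |z2| = sqrt(4^2 + 3^2) = sqrt(25)
Step 3: |z1*z2| = |z1|*|z2| = sqrt(514) * sqrt(25) = sqrt(514 * 25) = sqrt(12850)
Step 4: = 113.3578

113.3578


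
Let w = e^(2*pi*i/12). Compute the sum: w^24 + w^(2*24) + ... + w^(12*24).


Step 1: The sum sum_{j=1}^{n} w^(k*j) equals n if n | k, else 0.
Step 2: Here n = 12, k = 24
Step 3: Does n divide k? 12 | 24 -> True
Step 4: Sum = 12

12


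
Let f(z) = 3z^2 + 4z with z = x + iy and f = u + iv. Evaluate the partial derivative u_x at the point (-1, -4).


Step 1: f(z) = 3(x+iy)^2 + 4(x+iy) + 0
Step 2: u = 3(x^2 - y^2) + 4x + 0
Step 3: u_x = 6x + 4
Step 4: At (-1, -4): u_x = -6 + 4 = -2

-2


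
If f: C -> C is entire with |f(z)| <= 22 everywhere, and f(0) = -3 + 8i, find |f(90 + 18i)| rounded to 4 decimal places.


Step 1: By Liouville's theorem, a bounded entire function is constant.
Step 2: f(z) = f(0) = -3 + 8i for all z.
Step 3: |f(w)| = |-3 + 8i| = sqrt(9 + 64)
Step 4: = 8.544

8.544


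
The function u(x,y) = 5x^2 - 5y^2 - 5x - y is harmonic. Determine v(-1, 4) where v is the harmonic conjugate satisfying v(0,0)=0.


Step 1: v_x = -u_y = 10y + 1
Step 2: v_y = u_x = 10x - 5
Step 3: v = 10xy + x - 5y + C
Step 4: v(0,0) = 0 => C = 0
Step 5: v(-1, 4) = -61

-61


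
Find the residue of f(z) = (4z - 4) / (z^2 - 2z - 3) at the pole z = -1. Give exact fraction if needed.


Step 1: Q(z) = z^2 - 2z - 3 = (z + 1)(z - 3)
Step 2: Q'(z) = 2z - 2
Step 3: Q'(-1) = -4, P(-1) = -8
Step 4: Res = P(-1)/Q'(-1) = -8/(-4) = 2

2


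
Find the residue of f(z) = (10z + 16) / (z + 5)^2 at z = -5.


Step 1: Pole of order 2 at z = -5
Step 2: Res = lim d/dz [(z + 5)^2 * f(z)] as z -> -5
Step 3: (z + 5)^2 * f(z) = 10z + 16
Step 4: d/dz[10z + 16] = 10

10


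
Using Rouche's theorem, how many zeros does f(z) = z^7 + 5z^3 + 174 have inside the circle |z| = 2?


Step 1: On |z| = 2 the three terms have sizes |z^7| = 2^7 = 128, |5z^3| = 5*2^3 = 40, |174| = 174
Step 2: The dominant term is g(z) = 174; let h(z) = z^7 + 5z^3 so f = g + h
Step 3: On |z| = 2: |g| = 174 and |h| <= 128 + 40 = 168
Step 4: Since 174 > 168, |h| < |g| on |z| = 2, so by Rouche f has the same number of zeros as g inside |z| < 2
Step 5: g(z) = 174 is a nonzero constant with no zeros inside |z| < 2. Answer = 0

0


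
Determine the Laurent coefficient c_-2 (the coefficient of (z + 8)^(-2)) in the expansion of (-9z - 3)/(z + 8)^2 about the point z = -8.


Step 1: Write the numerator in powers of (z + 8): -9z - 3 = -9(z + 8) + (-9*(-8) - 3) = -9(z + 8) + 69
Step 2: Divide by (z + 8)^2: f(z) = 69(z + 8)^(-2) - 9(z + 8)^(-1)
Step 3: This finite sum is the Laurent series of f about z = -8.
Step 4: Coefficient of (z + 8)^(-2) = -9*(-8) - 3 = 69

69


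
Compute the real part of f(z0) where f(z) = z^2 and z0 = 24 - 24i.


Step 1: z0 = 24 - 24i
Step 2: z0^2 = 24^2 - (-24)^2 - 1152i
Step 3: real part = 576 - 576 = 0

0


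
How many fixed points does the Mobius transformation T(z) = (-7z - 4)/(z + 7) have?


Step 1: Fixed points satisfy T(z) = z
Step 2: z^2 + 14z + 4 = 0
Step 3: Discriminant = 14^2 - 4*1*4 = 180
Step 4: Number of fixed points = 2

2


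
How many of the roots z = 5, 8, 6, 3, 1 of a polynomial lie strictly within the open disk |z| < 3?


Step 1: Check each root:
  z = 5: |5| = 5 >= 3
  z = 8: |8| = 8 >= 3
  z = 6: |6| = 6 >= 3
  z = 3: |3| = 3 >= 3
  z = 1: |1| = 1 < 3
Step 2: Count = 1

1


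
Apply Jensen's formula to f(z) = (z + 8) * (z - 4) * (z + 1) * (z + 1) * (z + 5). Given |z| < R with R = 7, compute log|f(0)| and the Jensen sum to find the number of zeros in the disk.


Jensen's formula: (1/2pi)*integral log|f(Re^it)|dt = log|f(0)| + sum_{|a_k|<R} log(R/|a_k|)
Step 1: f(0) = 8 * (-4) * 1 * 1 * 5 = -160
Step 2: log|f(0)| = log|-8| + log|4| + log|-1| + log|-1| + log|-5| = 5.0752
Step 3: Zeros inside |z| < 7: 4, -1, -1, -5
Step 4: Jensen sum = log(7/4) + log(7/1) + log(7/1) + log(7/5) = 4.7879
Step 5: n(R) = number of terms in the Jensen sum = count of zeros inside |z| < 7 = 4

4


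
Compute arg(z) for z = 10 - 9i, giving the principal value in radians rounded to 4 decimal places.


Step 1: z = 10 - 9i
Step 2: arg(z) = atan2(-9, 10)
Step 3: arg(z) = -0.7328

-0.7328


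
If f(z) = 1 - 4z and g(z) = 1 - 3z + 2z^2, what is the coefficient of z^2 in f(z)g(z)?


Step 1: z^2 term in f*g comes from: (1)*(2z^2) + (-4z)*(-3z) + (0)*(1)
Step 2: = 2 + 12 + 0
Step 3: = 14

14


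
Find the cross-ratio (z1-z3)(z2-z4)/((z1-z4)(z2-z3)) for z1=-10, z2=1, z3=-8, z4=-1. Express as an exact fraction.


Step 1: (z1-z3)(z2-z4) = (-2) * 2 = -4
Step 2: (z1-z4)(z2-z3) = (-9) * 9 = -81
Step 3: Cross-ratio = 4/81 = 4/81

4/81


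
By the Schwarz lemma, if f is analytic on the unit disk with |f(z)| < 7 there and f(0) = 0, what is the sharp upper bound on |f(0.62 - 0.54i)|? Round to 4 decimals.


Step 1: g = f/7 maps D -> D with g(0) = 0, so by the Schwarz lemma |g(z)| <= |z|, i.e. |f(z)| <= 7|z|; this is sharp (f(z) = 7z).
Step 2: |z0|^2 = 0.62^2 + (-0.54)^2 = 0.676
Step 3: |z0| = sqrt(0.676) = 0.822192
Step 4: Best bound = 7 * |z0| = 7 * 0.822192 = 5.7553

5.7553


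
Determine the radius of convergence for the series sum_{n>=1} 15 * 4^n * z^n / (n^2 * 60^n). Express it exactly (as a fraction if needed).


Step 1: General term a_n = 15 * 4^n / (n^2 * 60^n)
Step 2: By the root test, |a_n|^(1/n) = 15^(1/n) * 4 / (n^(2/n) * 60) -> 4/60 as n -> infinity (since 15^(1/n) -> 1 and n^(2/n) -> 1)
Step 3: R = 1/lim|a_n|^(1/n) = 60/4 = 15

15


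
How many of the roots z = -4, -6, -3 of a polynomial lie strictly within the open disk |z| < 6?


Step 1: Check each root:
  z = -4: |-4| = 4 < 6
  z = -6: |-6| = 6 >= 6
  z = -3: |-3| = 3 < 6
Step 2: Count = 2

2


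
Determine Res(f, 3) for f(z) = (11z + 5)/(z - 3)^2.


Step 1: Pole of order 2 at z = 3
Step 2: Res = lim d/dz [(z - 3)^2 * f(z)] as z -> 3
Step 3: (z - 3)^2 * f(z) = 11z + 5
Step 4: d/dz[11z + 5] = 11

11


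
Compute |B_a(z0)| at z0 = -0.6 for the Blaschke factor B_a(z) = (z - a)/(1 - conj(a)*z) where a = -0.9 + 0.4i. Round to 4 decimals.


Step 1: Numerator z0 - a = -0.6 - (-0.9 + 0.4i) = 0.3 - 0.4i
Step 2: Denominator 1 - conj(a)*z0 = 1 - (-0.9 - 0.4i)*(-0.6) = 0.46 - 0.24i
Step 3: |z0 - a|^2 = 0.3^2 + (-0.4)^2 = 0.25; |1 - conj(a)*z0|^2 = 0.46^2 + (-0.24)^2 = 0.2692
Step 4: |B_a(-0.6)| = sqrt(0.25 / 0.2692) = sqrt(0.928678)
Step 5: = 0.9637

0.9637


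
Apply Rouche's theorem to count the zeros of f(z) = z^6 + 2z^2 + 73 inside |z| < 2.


Step 1: On |z| = 2 the three terms have sizes |z^6| = 2^6 = 64, |2z^2| = 2*2^2 = 8, |73| = 73
Step 2: The dominant term is g(z) = 73; let h(z) = z^6 + 2z^2 so f = g + h
Step 3: On |z| = 2: |g| = 73 and |h| <= 64 + 8 = 72
Step 4: Since 73 > 72, |h| < |g| on |z| = 2, so by Rouche f has the same number of zeros as g inside |z| < 2
Step 5: g(z) = 73 is a nonzero constant with no zeros inside |z| < 2. Answer = 0

0


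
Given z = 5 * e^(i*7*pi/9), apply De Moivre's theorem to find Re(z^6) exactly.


Step 1: By De Moivre's theorem, z^6 = 5^6 * e^(i*6*7*pi/9) = 15625 * (cos(14*pi/3) + i*sin(14*pi/3))
Step 2: |z|^6 = 5^6 = 15625
Step 3: Reduce the angle mod 2*pi: 14*pi/3 - 4*pi = 2*pi/3
Step 4: cos(2*pi/3) = -1/2
Step 5: Re(z^6) = 15625 * (-1/2) = -15625/2

-15625/2


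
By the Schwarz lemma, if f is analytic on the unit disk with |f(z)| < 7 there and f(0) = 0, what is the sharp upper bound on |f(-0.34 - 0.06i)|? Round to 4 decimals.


Step 1: g = f/7 maps D -> D with g(0) = 0, so by the Schwarz lemma |g(z)| <= |z|, i.e. |f(z)| <= 7|z|; this is sharp (f(z) = 7z).
Step 2: |z0|^2 = (-0.34)^2 + (-0.06)^2 = 0.1192
Step 3: |z0| = sqrt(0.1192) = 0.345254
Step 4: Best bound = 7 * |z0| = 7 * 0.345254 = 2.4168

2.4168


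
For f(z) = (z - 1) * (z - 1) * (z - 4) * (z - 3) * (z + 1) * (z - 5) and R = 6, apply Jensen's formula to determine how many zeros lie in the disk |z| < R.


Jensen's formula: (1/2pi)*integral log|f(Re^it)|dt = log|f(0)| + sum_{|a_k|<R} log(R/|a_k|)
Step 1: f(0) = (-1) * (-1) * (-4) * (-3) * 1 * (-5) = -60
Step 2: log|f(0)| = log|1| + log|1| + log|4| + log|3| + log|-1| + log|5| = 4.0943
Step 3: Zeros inside |z| < 6: 1, 1, 4, 3, -1, 5
Step 4: Jensen sum = log(6/1) + log(6/1) + log(6/4) + log(6/3) + log(6/1) + log(6/5) = 6.6562
Step 5: n(R) = number of terms in the Jensen sum = count of zeros inside |z| < 6 = 6

6


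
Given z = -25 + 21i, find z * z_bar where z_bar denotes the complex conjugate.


Step 1: conj(z) = -25 - 21i
Step 2: z * conj(z) = (-25)^2 + 21^2
Step 3: = 625 + 441 = 1066

1066


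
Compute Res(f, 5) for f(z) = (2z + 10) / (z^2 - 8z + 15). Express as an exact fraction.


Step 1: Q(z) = z^2 - 8z + 15 = (z - 5)(z - 3)
Step 2: Q'(z) = 2z - 8
Step 3: Q'(5) = 2, P(5) = 20
Step 4: Res = P(5)/Q'(5) = 20/2 = 10

10


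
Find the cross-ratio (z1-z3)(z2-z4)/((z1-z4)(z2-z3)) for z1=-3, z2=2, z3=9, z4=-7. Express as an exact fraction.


Step 1: (z1-z3)(z2-z4) = (-12) * 9 = -108
Step 2: (z1-z4)(z2-z3) = 4 * (-7) = -28
Step 3: Cross-ratio = 108/28 = 27/7

27/7


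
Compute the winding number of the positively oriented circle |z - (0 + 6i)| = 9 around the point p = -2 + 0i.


Step 1: Center c = (0, 6), radius = 9
Step 2: |p - c|^2 = (-2)^2 + (-6)^2 = 40
Step 3: r^2 = 81
Step 4: |p-c| < r so winding number = 1

1


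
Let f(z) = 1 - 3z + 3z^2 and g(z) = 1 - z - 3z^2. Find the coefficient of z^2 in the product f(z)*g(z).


Step 1: z^2 term in f*g comes from: (1)*(-3z^2) + (-3z)*(-z) + (3z^2)*(1)
Step 2: = -3 + 3 + 3
Step 3: = 3

3


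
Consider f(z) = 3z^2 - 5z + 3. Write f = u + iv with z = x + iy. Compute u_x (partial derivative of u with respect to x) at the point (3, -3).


Step 1: f(z) = 3(x+iy)^2 - 5(x+iy) + 3
Step 2: u = 3(x^2 - y^2) - 5x + 3
Step 3: u_x = 6x - 5
Step 4: At (3, -3): u_x = 18 - 5 = 13

13


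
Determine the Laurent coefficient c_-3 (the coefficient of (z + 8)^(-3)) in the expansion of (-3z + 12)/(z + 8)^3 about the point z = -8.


Step 1: Write the numerator in powers of (z + 8): -3z + 12 = -3(z + 8) + (-3*(-8) + 12) = -3(z + 8) + 36
Step 2: Divide by (z + 8)^3: f(z) = 36(z + 8)^(-3) - 3(z + 8)^(-2)
Step 3: This finite sum is the Laurent series of f about z = -8.
Step 4: Coefficient of (z + 8)^(-3) = -3*(-8) + 12 = 36

36


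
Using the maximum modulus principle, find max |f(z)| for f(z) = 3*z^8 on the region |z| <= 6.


Step 1: On |z| = 6, |f(z)| = 3 * |z|^8 = 3 * 6^8
Step 2: By maximum modulus principle, maximum is on boundary.
Step 3: Maximum = 3 * 1679616 = 5038848

5038848


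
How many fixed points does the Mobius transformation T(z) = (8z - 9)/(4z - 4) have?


Step 1: Fixed points satisfy T(z) = z
Step 2: 4z^2 - 12z + 9 = 0
Step 3: Discriminant = (-12)^2 - 4*4*9 = 0
Step 4: Number of fixed points = 1

1


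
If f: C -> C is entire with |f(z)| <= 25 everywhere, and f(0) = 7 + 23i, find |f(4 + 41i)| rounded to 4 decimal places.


Step 1: By Liouville's theorem, a bounded entire function is constant.
Step 2: f(z) = f(0) = 7 + 23i for all z.
Step 3: |f(w)| = |7 + 23i| = sqrt(49 + 529)
Step 4: = 24.0416

24.0416


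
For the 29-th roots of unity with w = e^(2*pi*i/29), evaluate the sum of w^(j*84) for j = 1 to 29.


Step 1: The sum sum_{j=1}^{n} w^(k*j) equals n if n | k, else 0.
Step 2: Here n = 29, k = 84
Step 3: Does n divide k? 29 | 84 -> False
Step 4: Sum = 0

0


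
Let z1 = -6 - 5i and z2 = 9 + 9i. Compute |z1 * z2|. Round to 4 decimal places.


Step 1: |z1| = sqrt((-6)^2 + (-5)^2) = sqrt(61)
Step 2: |z2| = sqrt(9^2 + 9^2) = sqrt(162)
Step 3: |z1*z2| = |z1|*|z2| = sqrt(61) * sqrt(162) = sqrt(61 * 162) = sqrt(9882)
Step 4: = 99.4082

99.4082


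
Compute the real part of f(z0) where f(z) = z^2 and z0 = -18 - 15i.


Step 1: z0 = -18 - 15i
Step 2: z0^2 = (-18)^2 - (-15)^2 + 540i
Step 3: real part = 324 - 225 = 99

99


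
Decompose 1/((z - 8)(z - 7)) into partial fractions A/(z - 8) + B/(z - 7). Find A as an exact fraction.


Step 1: Multiply both sides by (z - 8) and set z = 8
Step 2: A = 1 / (8 - 7)
Step 3: A = 1 / 1
Step 4: A = 1

1


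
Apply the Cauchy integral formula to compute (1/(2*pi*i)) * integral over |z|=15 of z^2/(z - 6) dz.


Step 1: f(z) = z^2, a = 6 is inside |z| = 15
Step 2: By Cauchy integral formula: (1/(2pi*i)) * integral = f(a)
Step 3: f(6) = 6^2 = 36

36


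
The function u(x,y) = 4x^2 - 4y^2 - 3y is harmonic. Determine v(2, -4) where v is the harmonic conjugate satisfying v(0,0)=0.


Step 1: v_x = -u_y = 8y + 3
Step 2: v_y = u_x = 8x + 0
Step 3: v = 8xy + 3x + C
Step 4: v(0,0) = 0 => C = 0
Step 5: v(2, -4) = -58

-58


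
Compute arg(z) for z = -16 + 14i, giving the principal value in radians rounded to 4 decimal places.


Step 1: z = -16 + 14i
Step 2: arg(z) = atan2(14, -16)
Step 3: arg(z) = 2.4228

2.4228


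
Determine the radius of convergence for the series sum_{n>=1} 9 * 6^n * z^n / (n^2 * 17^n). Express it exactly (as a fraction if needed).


Step 1: General term a_n = 9 * 6^n / (n^2 * 17^n)
Step 2: By the root test, |a_n|^(1/n) = 9^(1/n) * 6 / (n^(2/n) * 17) -> 6/17 as n -> infinity (since 9^(1/n) -> 1 and n^(2/n) -> 1)
Step 3: R = 1/lim|a_n|^(1/n) = 17/6

17/6


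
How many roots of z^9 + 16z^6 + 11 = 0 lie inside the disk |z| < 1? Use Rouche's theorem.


Step 1: On |z| = 1 the three terms have sizes |z^9| = 1^9 = 1, |16z^6| = 16*1^6 = 16, |11| = 11
Step 2: The dominant term is g(z) = 16z^6; let h(z) = z^9 + 11 so f = g + h
Step 3: On |z| = 1: |g| = 16 and |h| <= 1 + 11 = 12
Step 4: Since 16 > 12, |h| < |g| on |z| = 1, so by Rouche f has the same number of zeros as g inside |z| < 1
Step 5: g(z) = 16z^6 has 6 zeros (at the origin, multiplicity 6) inside |z| < 1. Answer = 6

6


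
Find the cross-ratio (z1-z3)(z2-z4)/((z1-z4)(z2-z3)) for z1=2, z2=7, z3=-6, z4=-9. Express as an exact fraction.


Step 1: (z1-z3)(z2-z4) = 8 * 16 = 128
Step 2: (z1-z4)(z2-z3) = 11 * 13 = 143
Step 3: Cross-ratio = 128/143 = 128/143

128/143


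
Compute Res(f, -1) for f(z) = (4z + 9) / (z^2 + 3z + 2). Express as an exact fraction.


Step 1: Q(z) = z^2 + 3z + 2 = (z + 1)(z + 2)
Step 2: Q'(z) = 2z + 3
Step 3: Q'(-1) = 1, P(-1) = 5
Step 4: Res = P(-1)/Q'(-1) = 5/1 = 5

5


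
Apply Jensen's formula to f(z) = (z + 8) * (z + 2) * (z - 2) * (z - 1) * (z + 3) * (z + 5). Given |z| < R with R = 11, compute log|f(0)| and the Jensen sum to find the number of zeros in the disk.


Jensen's formula: (1/2pi)*integral log|f(Re^it)|dt = log|f(0)| + sum_{|a_k|<R} log(R/|a_k|)
Step 1: f(0) = 8 * 2 * (-2) * (-1) * 3 * 5 = 480
Step 2: log|f(0)| = log|-8| + log|-2| + log|2| + log|1| + log|-3| + log|-5| = 6.1738
Step 3: Zeros inside |z| < 11: -8, -2, 2, 1, -3, -5
Step 4: Jensen sum = log(11/8) + log(11/2) + log(11/2) + log(11/1) + log(11/3) + log(11/5) = 8.2136
Step 5: n(R) = number of terms in the Jensen sum = count of zeros inside |z| < 11 = 6

6


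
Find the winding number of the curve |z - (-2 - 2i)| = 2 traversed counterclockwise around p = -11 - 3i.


Step 1: Center c = (-2, -2), radius = 2
Step 2: |p - c|^2 = (-9)^2 + (-1)^2 = 82
Step 3: r^2 = 4
Step 4: |p-c| > r so winding number = 0

0


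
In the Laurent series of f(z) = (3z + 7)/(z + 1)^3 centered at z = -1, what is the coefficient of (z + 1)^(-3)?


Step 1: Write the numerator in powers of (z + 1): 3z + 7 = 3(z + 1) + (3*(-1) + 7) = 3(z + 1) + 4
Step 2: Divide by (z + 1)^3: f(z) = 4(z + 1)^(-3) + 3(z + 1)^(-2)
Step 3: This finite sum is the Laurent series of f about z = -1.
Step 4: Coefficient of (z + 1)^(-3) = 3*(-1) + 7 = 4

4


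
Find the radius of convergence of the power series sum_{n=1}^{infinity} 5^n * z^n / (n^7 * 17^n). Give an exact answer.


Step 1: General term a_n = 5^n / (n^7 * 17^n)
Step 2: By the root test, |a_n|^(1/n) = 5 / (n^(7/n) * 17) -> 5/17 as n -> infinity (since n^(7/n) -> 1)
Step 3: R = 1/lim|a_n|^(1/n) = 17/5

17/5


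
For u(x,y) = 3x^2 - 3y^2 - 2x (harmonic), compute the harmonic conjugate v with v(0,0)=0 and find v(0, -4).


Step 1: v_x = -u_y = 6y + 0
Step 2: v_y = u_x = 6x - 2
Step 3: v = 6xy - 2y + C
Step 4: v(0,0) = 0 => C = 0
Step 5: v(0, -4) = 8

8


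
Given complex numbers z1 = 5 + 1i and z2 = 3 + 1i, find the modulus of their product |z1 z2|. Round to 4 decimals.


Step 1: |z1| = sqrt(5^2 + 1^2) = sqrt(26)
Step 2: |z2| = sqrt(3^2 + 1^2) = sqrt(10)
Step 3: |z1*z2| = |z1|*|z2| = sqrt(26) * sqrt(10) = sqrt(26 * 10) = sqrt(260)
Step 4: = 16.1245

16.1245


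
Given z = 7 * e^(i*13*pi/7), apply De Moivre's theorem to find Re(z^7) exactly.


Step 1: By De Moivre's theorem, z^7 = 7^7 * e^(i*7*13*pi/7) = 823543 * (cos(13*pi) + i*sin(13*pi))
Step 2: |z|^7 = 7^7 = 823543
Step 3: Reduce the angle mod 2*pi: 13*pi - 12*pi = pi
Step 4: cos(pi) = -1
Step 5: Re(z^7) = 823543 * (-1) = -823543

-823543


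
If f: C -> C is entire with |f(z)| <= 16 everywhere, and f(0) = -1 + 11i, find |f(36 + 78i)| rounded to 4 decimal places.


Step 1: By Liouville's theorem, a bounded entire function is constant.
Step 2: f(z) = f(0) = -1 + 11i for all z.
Step 3: |f(w)| = |-1 + 11i| = sqrt(1 + 121)
Step 4: = 11.0454

11.0454


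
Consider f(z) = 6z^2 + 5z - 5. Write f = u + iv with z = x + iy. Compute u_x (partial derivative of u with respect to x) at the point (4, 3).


Step 1: f(z) = 6(x+iy)^2 + 5(x+iy) - 5
Step 2: u = 6(x^2 - y^2) + 5x - 5
Step 3: u_x = 12x + 5
Step 4: At (4, 3): u_x = 48 + 5 = 53

53


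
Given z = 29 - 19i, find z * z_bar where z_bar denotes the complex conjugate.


Step 1: conj(z) = 29 + 19i
Step 2: z * conj(z) = 29^2 + (-19)^2
Step 3: = 841 + 361 = 1202

1202


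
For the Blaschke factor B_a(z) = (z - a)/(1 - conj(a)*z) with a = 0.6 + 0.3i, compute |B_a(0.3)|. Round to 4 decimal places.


Step 1: Numerator z0 - a = 0.3 - (0.6 + 0.3i) = -0.3 - 0.3i
Step 2: Denominator 1 - conj(a)*z0 = 1 - (0.6 - 0.3i)*0.3 = 0.82 + 0.09i
Step 3: |z0 - a|^2 = (-0.3)^2 + (-0.3)^2 = 0.18; |1 - conj(a)*z0|^2 = 0.82^2 + 0.09^2 = 0.6805
Step 4: |B_a(0.3)| = sqrt(0.18 / 0.6805) = sqrt(0.264511)
Step 5: = 0.5143

0.5143


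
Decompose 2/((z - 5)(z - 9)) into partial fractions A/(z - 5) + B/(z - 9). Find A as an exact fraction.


Step 1: Multiply both sides by (z - 5) and set z = 5
Step 2: A = 2 / (5 - 9)
Step 3: A = 2 / (-4)
Step 4: A = -1/2

-1/2


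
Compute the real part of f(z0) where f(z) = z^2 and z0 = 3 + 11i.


Step 1: z0 = 3 + 11i
Step 2: z0^2 = 3^2 - 11^2 + 66i
Step 3: real part = 9 - 121 = -112

-112


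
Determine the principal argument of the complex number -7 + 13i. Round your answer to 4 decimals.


Step 1: z = -7 + 13i
Step 2: arg(z) = atan2(13, -7)
Step 3: arg(z) = 2.0647

2.0647


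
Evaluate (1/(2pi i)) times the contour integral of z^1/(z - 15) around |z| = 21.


Step 1: f(z) = z^1, a = 15 is inside |z| = 21
Step 2: By Cauchy integral formula: (1/(2pi*i)) * integral = f(a)
Step 3: f(15) = 15^1 = 15

15


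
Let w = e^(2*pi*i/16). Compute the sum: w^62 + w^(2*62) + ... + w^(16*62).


Step 1: The sum sum_{j=1}^{n} w^(k*j) equals n if n | k, else 0.
Step 2: Here n = 16, k = 62
Step 3: Does n divide k? 16 | 62 -> False
Step 4: Sum = 0

0


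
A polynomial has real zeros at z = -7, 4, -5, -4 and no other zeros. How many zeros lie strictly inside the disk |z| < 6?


Step 1: Check each root:
  z = -7: |-7| = 7 >= 6
  z = 4: |4| = 4 < 6
  z = -5: |-5| = 5 < 6
  z = -4: |-4| = 4 < 6
Step 2: Count = 3

3


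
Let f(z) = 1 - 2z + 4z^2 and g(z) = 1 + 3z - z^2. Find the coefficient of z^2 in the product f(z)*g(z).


Step 1: z^2 term in f*g comes from: (1)*(-z^2) + (-2z)*(3z) + (4z^2)*(1)
Step 2: = -1 - 6 + 4
Step 3: = -3

-3


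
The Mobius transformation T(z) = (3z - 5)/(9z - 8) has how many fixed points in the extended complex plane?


Step 1: Fixed points satisfy T(z) = z
Step 2: 9z^2 - 11z + 5 = 0
Step 3: Discriminant = (-11)^2 - 4*9*5 = -59
Step 4: Number of fixed points = 2

2


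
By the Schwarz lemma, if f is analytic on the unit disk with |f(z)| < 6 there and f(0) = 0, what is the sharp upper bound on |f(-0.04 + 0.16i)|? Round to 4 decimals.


Step 1: g = f/6 maps D -> D with g(0) = 0, so by the Schwarz lemma |g(z)| <= |z|, i.e. |f(z)| <= 6|z|; this is sharp (f(z) = 6z).
Step 2: |z0|^2 = (-0.04)^2 + 0.16^2 = 0.0272
Step 3: |z0| = sqrt(0.0272) = 0.164924
Step 4: Best bound = 6 * |z0| = 6 * 0.164924 = 0.9895

0.9895


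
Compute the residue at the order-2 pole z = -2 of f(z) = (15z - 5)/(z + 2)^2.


Step 1: Pole of order 2 at z = -2
Step 2: Res = lim d/dz [(z + 2)^2 * f(z)] as z -> -2
Step 3: (z + 2)^2 * f(z) = 15z - 5
Step 4: d/dz[15z - 5] = 15

15


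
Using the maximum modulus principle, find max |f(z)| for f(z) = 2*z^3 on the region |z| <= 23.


Step 1: On |z| = 23, |f(z)| = 2 * |z|^3 = 2 * 23^3
Step 2: By maximum modulus principle, maximum is on boundary.
Step 3: Maximum = 2 * 12167 = 24334

24334


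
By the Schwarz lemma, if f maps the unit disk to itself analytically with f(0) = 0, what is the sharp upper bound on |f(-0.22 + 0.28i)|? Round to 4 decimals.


Step 1: Schwarz lemma: if f: D -> D is analytic with f(0) = 0, then |f(z)| <= |z| for all z in D, and this is sharp (f(z) = z).
Step 2: |z0|^2 = (-0.22)^2 + 0.28^2 = 0.1268
Step 3: |z0| = sqrt(0.1268) = 0.35609
Step 4: Best bound = |z0| = 0.3561

0.3561


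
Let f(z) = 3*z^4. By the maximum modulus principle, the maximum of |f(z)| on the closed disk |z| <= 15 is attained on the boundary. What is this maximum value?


Step 1: On |z| = 15, |f(z)| = 3 * |z|^4 = 3 * 15^4
Step 2: By maximum modulus principle, maximum is on boundary.
Step 3: Maximum = 3 * 50625 = 151875

151875


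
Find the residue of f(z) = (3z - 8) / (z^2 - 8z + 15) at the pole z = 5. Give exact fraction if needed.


Step 1: Q(z) = z^2 - 8z + 15 = (z - 5)(z - 3)
Step 2: Q'(z) = 2z - 8
Step 3: Q'(5) = 2, P(5) = 7
Step 4: Res = P(5)/Q'(5) = 7/2 = 7/2

7/2


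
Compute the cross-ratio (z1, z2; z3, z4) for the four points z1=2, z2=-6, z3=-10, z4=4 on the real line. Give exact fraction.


Step 1: (z1-z3)(z2-z4) = 12 * (-10) = -120
Step 2: (z1-z4)(z2-z3) = (-2) * 4 = -8
Step 3: Cross-ratio = 120/8 = 15

15


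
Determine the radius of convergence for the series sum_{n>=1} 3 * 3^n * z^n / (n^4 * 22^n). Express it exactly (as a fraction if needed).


Step 1: General term a_n = 3 * 3^n / (n^4 * 22^n)
Step 2: By the root test, |a_n|^(1/n) = 3^(1/n) * 3 / (n^(4/n) * 22) -> 3/22 as n -> infinity (since 3^(1/n) -> 1 and n^(4/n) -> 1)
Step 3: R = 1/lim|a_n|^(1/n) = 22/3

22/3


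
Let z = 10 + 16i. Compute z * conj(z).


Step 1: conj(z) = 10 - 16i
Step 2: z * conj(z) = 10^2 + 16^2
Step 3: = 100 + 256 = 356

356


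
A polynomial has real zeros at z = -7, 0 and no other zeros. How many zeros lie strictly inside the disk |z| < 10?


Step 1: Check each root:
  z = -7: |-7| = 7 < 10
  z = 0: |0| = 0 < 10
Step 2: Count = 2

2


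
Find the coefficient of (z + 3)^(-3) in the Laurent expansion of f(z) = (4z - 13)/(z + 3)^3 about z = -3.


Step 1: Write the numerator in powers of (z + 3): 4z - 13 = 4(z + 3) + (4*(-3) - 13) = 4(z + 3) - 25
Step 2: Divide by (z + 3)^3: f(z) = -25(z + 3)^(-3) + 4(z + 3)^(-2)
Step 3: This finite sum is the Laurent series of f about z = -3.
Step 4: Coefficient of (z + 3)^(-3) = 4*(-3) - 13 = -25

-25


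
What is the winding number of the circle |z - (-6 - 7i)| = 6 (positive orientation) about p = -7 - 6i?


Step 1: Center c = (-6, -7), radius = 6
Step 2: |p - c|^2 = (-1)^2 + 1^2 = 2
Step 3: r^2 = 36
Step 4: |p-c| < r so winding number = 1

1


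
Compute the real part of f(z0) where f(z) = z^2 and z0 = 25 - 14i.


Step 1: z0 = 25 - 14i
Step 2: z0^2 = 25^2 - (-14)^2 - 700i
Step 3: real part = 625 - 196 = 429

429


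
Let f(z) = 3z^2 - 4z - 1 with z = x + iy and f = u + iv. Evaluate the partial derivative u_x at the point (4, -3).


Step 1: f(z) = 3(x+iy)^2 - 4(x+iy) - 1
Step 2: u = 3(x^2 - y^2) - 4x - 1
Step 3: u_x = 6x - 4
Step 4: At (4, -3): u_x = 24 - 4 = 20

20


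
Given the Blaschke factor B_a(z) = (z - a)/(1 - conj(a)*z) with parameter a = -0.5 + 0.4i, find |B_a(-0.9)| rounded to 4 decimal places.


Step 1: Numerator z0 - a = -0.9 - (-0.5 + 0.4i) = -0.4 - 0.4i
Step 2: Denominator 1 - conj(a)*z0 = 1 - (-0.5 - 0.4i)*(-0.9) = 0.55 - 0.36i
Step 3: |z0 - a|^2 = (-0.4)^2 + (-0.4)^2 = 0.32; |1 - conj(a)*z0|^2 = 0.55^2 + (-0.36)^2 = 0.4321
Step 4: |B_a(-0.9)| = sqrt(0.32 / 0.4321) = sqrt(0.740569)
Step 5: = 0.8606

0.8606


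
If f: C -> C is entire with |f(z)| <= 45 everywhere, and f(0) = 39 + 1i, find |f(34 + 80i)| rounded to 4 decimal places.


Step 1: By Liouville's theorem, a bounded entire function is constant.
Step 2: f(z) = f(0) = 39 + 1i for all z.
Step 3: |f(w)| = |39 + 1i| = sqrt(1521 + 1)
Step 4: = 39.0128

39.0128


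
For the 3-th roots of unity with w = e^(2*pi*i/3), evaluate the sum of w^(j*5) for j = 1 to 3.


Step 1: The sum sum_{j=1}^{n} w^(k*j) equals n if n | k, else 0.
Step 2: Here n = 3, k = 5
Step 3: Does n divide k? 3 | 5 -> False
Step 4: Sum = 0

0


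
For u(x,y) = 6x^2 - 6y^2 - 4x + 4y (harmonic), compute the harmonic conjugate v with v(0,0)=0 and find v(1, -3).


Step 1: v_x = -u_y = 12y - 4
Step 2: v_y = u_x = 12x - 4
Step 3: v = 12xy - 4x - 4y + C
Step 4: v(0,0) = 0 => C = 0
Step 5: v(1, -3) = -28

-28


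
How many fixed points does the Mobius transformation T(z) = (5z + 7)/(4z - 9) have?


Step 1: Fixed points satisfy T(z) = z
Step 2: 4z^2 - 14z - 7 = 0
Step 3: Discriminant = (-14)^2 - 4*4*(-7) = 308
Step 4: Number of fixed points = 2

2


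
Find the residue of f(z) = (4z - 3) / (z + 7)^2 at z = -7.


Step 1: Pole of order 2 at z = -7
Step 2: Res = lim d/dz [(z + 7)^2 * f(z)] as z -> -7
Step 3: (z + 7)^2 * f(z) = 4z - 3
Step 4: d/dz[4z - 3] = 4

4


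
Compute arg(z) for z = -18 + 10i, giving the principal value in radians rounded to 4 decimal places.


Step 1: z = -18 + 10i
Step 2: arg(z) = atan2(10, -18)
Step 3: arg(z) = 2.6345

2.6345


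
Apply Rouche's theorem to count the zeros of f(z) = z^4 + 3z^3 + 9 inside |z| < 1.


Step 1: On |z| = 1 the three terms have sizes |z^4| = 1^4 = 1, |3z^3| = 3*1^3 = 3, |9| = 9
Step 2: The dominant term is g(z) = 9; let h(z) = z^4 + 3z^3 so f = g + h
Step 3: On |z| = 1: |g| = 9 and |h| <= 1 + 3 = 4
Step 4: Since 9 > 4, |h| < |g| on |z| = 1, so by Rouche f has the same number of zeros as g inside |z| < 1
Step 5: g(z) = 9 is a nonzero constant with no zeros inside |z| < 1. Answer = 0

0


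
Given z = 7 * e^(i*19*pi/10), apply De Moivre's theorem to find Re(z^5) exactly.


Step 1: By De Moivre's theorem, z^5 = 7^5 * e^(i*5*19*pi/10) = 16807 * (cos(19*pi/2) + i*sin(19*pi/2))
Step 2: |z|^5 = 7^5 = 16807
Step 3: Reduce the angle mod 2*pi: 19*pi/2 - 8*pi = 3*pi/2
Step 4: cos(3*pi/2) = 0
Step 5: Re(z^5) = 16807 * 0 = 0

0


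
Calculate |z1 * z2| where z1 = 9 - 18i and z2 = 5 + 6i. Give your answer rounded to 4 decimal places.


Step 1: |z1| = sqrt(9^2 + (-18)^2) = sqrt(405)
Step 2: |z2| = sqrt(5^2 + 6^2) = sqrt(61)
Step 3: |z1*z2| = |z1|*|z2| = sqrt(405) * sqrt(61) = sqrt(405 * 61) = sqrt(24705)
Step 4: = 157.1782

157.1782


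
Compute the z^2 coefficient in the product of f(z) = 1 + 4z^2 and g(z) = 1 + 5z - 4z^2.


Step 1: z^2 term in f*g comes from: (1)*(-4z^2) + (0)*(5z) + (4z^2)*(1)
Step 2: = -4 + 0 + 4
Step 3: = 0

0


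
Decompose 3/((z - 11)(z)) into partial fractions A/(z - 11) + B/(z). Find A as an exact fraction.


Step 1: Multiply both sides by (z - 11) and set z = 11
Step 2: A = 3 / (11 - 0)
Step 3: A = 3 / 11
Step 4: A = 3/11

3/11


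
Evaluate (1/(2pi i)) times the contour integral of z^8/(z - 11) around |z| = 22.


Step 1: f(z) = z^8, a = 11 is inside |z| = 22
Step 2: By Cauchy integral formula: (1/(2pi*i)) * integral = f(a)
Step 3: f(11) = 11^8 = 214358881

214358881


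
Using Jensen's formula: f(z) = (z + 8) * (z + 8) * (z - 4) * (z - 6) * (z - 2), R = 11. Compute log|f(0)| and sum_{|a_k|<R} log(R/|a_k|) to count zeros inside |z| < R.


Jensen's formula: (1/2pi)*integral log|f(Re^it)|dt = log|f(0)| + sum_{|a_k|<R} log(R/|a_k|)
Step 1: f(0) = 8 * 8 * (-4) * (-6) * (-2) = -3072
Step 2: log|f(0)| = log|-8| + log|-8| + log|4| + log|6| + log|2| = 8.0301
Step 3: Zeros inside |z| < 11: -8, -8, 4, 6, 2
Step 4: Jensen sum = log(11/8) + log(11/8) + log(11/4) + log(11/6) + log(11/2) = 3.9594
Step 5: n(R) = number of terms in the Jensen sum = count of zeros inside |z| < 11 = 5

5


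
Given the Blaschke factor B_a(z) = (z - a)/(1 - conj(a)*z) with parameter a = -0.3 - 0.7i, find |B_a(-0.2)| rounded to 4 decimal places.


Step 1: Numerator z0 - a = -0.2 - (-0.3 - 0.7i) = 0.1 + 0.7i
Step 2: Denominator 1 - conj(a)*z0 = 1 - (-0.3 + 0.7i)*(-0.2) = 0.94 + 0.14i
Step 3: |z0 - a|^2 = 0.1^2 + 0.7^2 = 0.5; |1 - conj(a)*z0|^2 = 0.94^2 + 0.14^2 = 0.9032
Step 4: |B_a(-0.2)| = sqrt(0.5 / 0.9032) = sqrt(0.553587)
Step 5: = 0.744

0.744


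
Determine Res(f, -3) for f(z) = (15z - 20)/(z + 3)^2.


Step 1: Pole of order 2 at z = -3
Step 2: Res = lim d/dz [(z + 3)^2 * f(z)] as z -> -3
Step 3: (z + 3)^2 * f(z) = 15z - 20
Step 4: d/dz[15z - 20] = 15

15
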